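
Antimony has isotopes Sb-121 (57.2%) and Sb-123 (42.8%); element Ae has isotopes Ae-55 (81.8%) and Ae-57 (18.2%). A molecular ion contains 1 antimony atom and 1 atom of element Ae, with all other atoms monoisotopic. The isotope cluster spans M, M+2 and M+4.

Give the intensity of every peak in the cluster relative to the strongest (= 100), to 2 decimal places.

100.00 : 97.07 : 16.65

Antimony pattern (n=1): 0.5720 : 0.4280
Element Ae pattern (n=1): 0.8180 : 0.1820
Convolve the two distributions (both contribute in 2-u steps):
  M: 0.5720×0.8180 = 0.467896
  M+2: 0.5720×0.1820 + 0.4280×0.8180 = 0.454208
  M+4: 0.4280×0.1820 = 0.077896
Scale to base peak (0.467896) = 100: 100.00 : 97.07 : 16.65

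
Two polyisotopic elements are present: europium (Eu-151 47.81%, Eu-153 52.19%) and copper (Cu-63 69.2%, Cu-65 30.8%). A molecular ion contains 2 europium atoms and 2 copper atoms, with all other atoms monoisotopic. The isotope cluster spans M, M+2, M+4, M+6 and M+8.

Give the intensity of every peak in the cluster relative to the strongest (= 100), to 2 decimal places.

30.00 : 92.21 : 100.00 : 44.80 : 7.08

Europium pattern (n=2): 0.22857961 : 0.49904078 : 0.27237961
Copper pattern (n=2): 0.478864 : 0.426272 : 0.094864
Convolve the two distributions (both contribute in 2-u steps):
  M: 0.22857961×0.478864 = 0.109459
  M+2: 0.22857961×0.426272 + 0.49904078×0.478864 = 0.336410
  M+4: 0.22857961×0.094864 + 0.49904078×0.426272 + 0.27237961×0.478864 = 0.364844
  M+6: 0.49904078×0.094864 + 0.27237961×0.426272 = 0.163449
  M+8: 0.27237961×0.094864 = 0.025839
Scale to base peak (0.364844) = 100: 30.00 : 92.21 : 100.00 : 44.80 : 7.08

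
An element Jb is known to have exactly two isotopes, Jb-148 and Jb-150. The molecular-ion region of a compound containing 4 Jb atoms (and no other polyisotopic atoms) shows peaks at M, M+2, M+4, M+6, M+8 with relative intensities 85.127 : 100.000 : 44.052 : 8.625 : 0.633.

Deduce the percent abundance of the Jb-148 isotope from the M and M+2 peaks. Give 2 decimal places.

Write p for the Jb-148 fraction. I(M+2)/I(M) = [C(4,1)·p^3·(1−p)] / p^4 = 4·(1−p)/p = 100.000/85.127 = 1.1747
(1−p)/p = 1.1747/4 = 0.2937  ⇒  p = 1/(1 + 0.2937) = 0.7730
Jb-148: 77.30%, Jb-150: 22.70%.

77.30%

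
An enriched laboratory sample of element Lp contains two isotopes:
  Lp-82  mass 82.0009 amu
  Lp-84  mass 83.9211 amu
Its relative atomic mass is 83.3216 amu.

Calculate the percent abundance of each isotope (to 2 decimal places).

Lp-82: 31.22%, Lp-84: 68.78%

With x = fraction of Lp-82 (so Lp-84 is 1 − x):
82.0009·x + 83.9211·(1 − x) = 83.3216
(82.0009 − 83.9211)·x = 83.3216 − 83.9211
x = -0.5995 / -1.9202 = 0.31221 → 31.22% Lp-82, 68.78% Lp-84.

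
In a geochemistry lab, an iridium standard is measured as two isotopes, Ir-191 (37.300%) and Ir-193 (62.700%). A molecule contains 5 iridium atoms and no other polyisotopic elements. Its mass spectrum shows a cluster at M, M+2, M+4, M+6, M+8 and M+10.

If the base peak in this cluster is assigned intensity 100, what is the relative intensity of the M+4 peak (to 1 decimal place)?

Binomial terms of (0.37300 + 0.62700)^5: M 0.0072, M+2 0.0607, M+4 0.2040, M+6 0.3429, M+8 0.2882, M+10 0.0969 → M+6 is the base peak.
P(M+6) = C(5,3) × 0.37300^2 × 0.62700^3 = 10 × 0.139129 × 0.24649188 = 0.342942 (base)
P(M+4) = C(5,2) × 0.37300^3 × 0.62700^2 = 10 × 0.05189512 × 0.393129 = 0.204015
Relative intensity = 0.204015 / 0.342942 × 100 = 59.5

59.5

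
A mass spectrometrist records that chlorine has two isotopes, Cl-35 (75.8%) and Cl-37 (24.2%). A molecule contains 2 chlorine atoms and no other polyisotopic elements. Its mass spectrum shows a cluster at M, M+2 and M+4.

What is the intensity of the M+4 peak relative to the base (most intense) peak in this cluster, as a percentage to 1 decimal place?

(0.758 + 0.242)^2 gives M 0.5746, M+2 0.3669, M+4 0.0586; the largest is M.
P(M) = C(2,0) × 0.758^2 × 0.242^0 = 1 × 0.574564 × 1.0000 = 0.574564 (base)
P(M+4) = C(2,2) × 0.758^0 × 0.242^2 = 1 × 1.0000 × 0.058564 = 0.058564
Relative intensity = 0.058564 / 0.574564 × 100 = 10.2

10.2%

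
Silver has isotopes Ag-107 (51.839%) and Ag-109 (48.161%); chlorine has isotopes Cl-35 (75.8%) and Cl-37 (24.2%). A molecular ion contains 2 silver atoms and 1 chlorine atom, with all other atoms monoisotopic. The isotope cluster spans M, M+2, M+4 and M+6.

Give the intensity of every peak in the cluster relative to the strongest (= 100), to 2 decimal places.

45.93 : 100.00 : 66.89 : 12.66

Silver pattern (n=2): 0.26872819 : 0.49932362 : 0.23194819
Chlorine pattern (n=1): 0.7580 : 0.2420
Convolve the two distributions (both contribute in 2-u steps):
  M: 0.26872819×0.7580 = 0.203696
  M+2: 0.26872819×0.2420 + 0.49932362×0.7580 = 0.443520
  M+4: 0.49932362×0.2420 + 0.23194819×0.7580 = 0.296653
  M+6: 0.23194819×0.2420 = 0.056131
Scale to base peak (0.443520) = 100: 45.93 : 100.00 : 66.89 : 12.66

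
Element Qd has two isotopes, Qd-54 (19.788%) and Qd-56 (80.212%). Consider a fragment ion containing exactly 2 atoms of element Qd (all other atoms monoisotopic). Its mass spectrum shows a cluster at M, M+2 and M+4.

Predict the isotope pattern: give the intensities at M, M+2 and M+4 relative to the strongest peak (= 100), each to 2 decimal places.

6.09 : 49.34 : 100.00

The 2 Qd atoms are independent, so intensities follow the terms of (0.19788 + 0.80212)^2.
P(M) = 0.19788^2 = 0.039156
P(M+2) = 2 × 0.19788^1 × 0.80212^1 = 0.317447
P(M+4) = 0.80212^2 = 0.643396
The M+4 peak is largest (0.643396); scaling to 100 gives 6.09 : 49.34 : 100.00.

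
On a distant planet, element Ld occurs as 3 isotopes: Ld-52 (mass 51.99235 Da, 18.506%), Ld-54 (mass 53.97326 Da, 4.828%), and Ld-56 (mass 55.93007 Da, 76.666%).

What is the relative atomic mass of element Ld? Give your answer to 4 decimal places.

55.1069 Da

Ar = Σ fᵢ·mᵢ = 0.18506 × 51.99235 + 0.04828 × 53.97326 + 0.76666 × 55.93007
= 9.621704 + 2.605829 + 42.879347 = 55.106880 Da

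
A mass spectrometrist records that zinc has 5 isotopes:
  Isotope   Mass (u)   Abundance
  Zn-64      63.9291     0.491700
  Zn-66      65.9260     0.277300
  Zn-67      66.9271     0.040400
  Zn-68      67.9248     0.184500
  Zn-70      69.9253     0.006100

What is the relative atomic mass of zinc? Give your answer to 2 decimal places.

Weight each isotope mass by its fractional abundance: 0.491700 × 63.9291 + 0.277300 × 65.9260 + 0.040400 × 66.9271 + 0.184500 × 67.9248 + 0.006100 × 69.9253
= 31.43394 + 18.28128 + 2.70385 + 12.53213 + 0.42654 = 65.37774 u

65.38 u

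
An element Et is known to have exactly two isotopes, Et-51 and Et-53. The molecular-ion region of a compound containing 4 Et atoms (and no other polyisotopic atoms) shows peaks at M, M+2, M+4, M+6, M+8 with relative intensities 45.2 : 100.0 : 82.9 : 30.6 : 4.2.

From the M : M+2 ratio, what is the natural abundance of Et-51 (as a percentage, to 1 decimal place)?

Let p = fractional abundance of Et-51. I(M+2)/I(M) = [C(4,1)·p^3·(1−p)] / p^4 = 4·(1−p)/p = 100.0/45.2 = 2.2124
(1−p)/p = 2.2124/4 = 0.5531  ⇒  p = 1/(1 + 0.5531) = 0.6439
Et-51: 64.4%, Et-53: 35.6%.

64.4%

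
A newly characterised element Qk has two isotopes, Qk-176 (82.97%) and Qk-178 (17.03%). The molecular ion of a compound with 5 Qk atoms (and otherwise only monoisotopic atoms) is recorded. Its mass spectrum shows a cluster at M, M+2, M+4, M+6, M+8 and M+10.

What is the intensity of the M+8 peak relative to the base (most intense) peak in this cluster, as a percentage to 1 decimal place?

0.9%

Binomial terms of (0.8297 + 0.1703)^5: M 0.3932, M+2 0.4035, M+4 0.1657, M+6 0.0340, M+8 0.0035, M+10 0.0001 → M+2 is the base peak.
P(M+2) = C(5,1) × 0.8297^4 × 0.1703^1 = 5 × 0.47389744 × 0.1703 = 0.403524 (base)
P(M+8) = C(5,4) × 0.8297^1 × 0.1703^4 = 5 × 0.8297 × 0.00084112 = 0.003489
Relative intensity = 0.003489 / 0.403524 × 100 = 0.9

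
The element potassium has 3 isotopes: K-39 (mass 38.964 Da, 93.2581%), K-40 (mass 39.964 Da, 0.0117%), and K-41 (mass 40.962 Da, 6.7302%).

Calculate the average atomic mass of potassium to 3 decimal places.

39.099 Da

Average mass = Σ (abundance × isotope mass) = 0.932581 × 38.964 + 0.000117 × 39.964 + 0.067302 × 40.962
= 36.3371 + 0.0047 + 2.7568 = 39.0986 Da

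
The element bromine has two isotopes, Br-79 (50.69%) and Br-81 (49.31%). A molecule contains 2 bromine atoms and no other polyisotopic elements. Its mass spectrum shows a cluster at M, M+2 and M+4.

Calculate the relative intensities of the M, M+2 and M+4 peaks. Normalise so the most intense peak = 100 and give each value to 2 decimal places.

51.40 : 100.00 : 48.64

Expanding (0.5069 + 0.4931)^2:
P(M) = 0.5069^2 = 0.256948
P(M+2) = 2 × 0.5069^1 × 0.4931^1 = 0.499905
P(M+4) = 0.4931^2 = 0.243148
The M+2 peak is largest (0.499905); scaling to 100 gives 51.40 : 100.00 : 48.64.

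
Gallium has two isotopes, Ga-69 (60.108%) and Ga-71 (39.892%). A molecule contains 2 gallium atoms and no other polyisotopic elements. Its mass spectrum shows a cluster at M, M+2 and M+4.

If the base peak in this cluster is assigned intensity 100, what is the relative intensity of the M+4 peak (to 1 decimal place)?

(0.60108 + 0.39892)^2 gives M 0.3613, M+2 0.4796, M+4 0.1591; the largest is M+2.
P(M+2) = C(2,1) × 0.60108^1 × 0.39892^1 = 2 × 0.60108 × 0.39892 = 0.479566 (base)
P(M+4) = C(2,2) × 0.60108^0 × 0.39892^2 = 1 × 1.0000 × 0.15913717 = 0.159137
Relative intensity = 0.159137 / 0.479566 × 100 = 33.2

33.2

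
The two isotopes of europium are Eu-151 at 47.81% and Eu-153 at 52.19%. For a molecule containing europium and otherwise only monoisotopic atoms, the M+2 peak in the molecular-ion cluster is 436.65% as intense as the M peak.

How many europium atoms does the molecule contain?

4

For n independent Eu atoms, I(M+2)/I(M) = n · (abundance Eu-153) / (abundance Eu-151) = n · 0.5219/0.4781.
n = 4.3665 × 0.4781/0.5219 = 4.00 ≈ 4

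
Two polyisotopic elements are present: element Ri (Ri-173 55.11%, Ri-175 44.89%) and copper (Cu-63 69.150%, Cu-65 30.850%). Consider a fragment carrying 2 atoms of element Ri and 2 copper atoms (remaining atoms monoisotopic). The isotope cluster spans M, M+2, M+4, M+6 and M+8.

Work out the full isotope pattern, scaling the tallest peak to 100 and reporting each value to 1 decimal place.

39.7 : 100.0 : 91.9 : 36.3 : 5.2

Element Ri pattern (n=2): 0.30371121 : 0.49477758 : 0.20151121
Copper pattern (n=2): 0.47817225 : 0.4266555 : 0.09517225
Convolve the two distributions (both contribute in 2-u steps):
  M: 0.30371121×0.47817225 = 0.145226
  M+2: 0.30371121×0.4266555 + 0.49477758×0.47817225 = 0.366169
  M+4: 0.30371121×0.09517225 + 0.49477758×0.4266555 + 0.20151121×0.47817225 = 0.336362
  M+6: 0.49477758×0.09517225 + 0.20151121×0.4266555 = 0.133065
  M+8: 0.20151121×0.09517225 = 0.019178
Scale to base peak (0.366169) = 100: 39.7 : 100.0 : 91.9 : 36.3 : 5.2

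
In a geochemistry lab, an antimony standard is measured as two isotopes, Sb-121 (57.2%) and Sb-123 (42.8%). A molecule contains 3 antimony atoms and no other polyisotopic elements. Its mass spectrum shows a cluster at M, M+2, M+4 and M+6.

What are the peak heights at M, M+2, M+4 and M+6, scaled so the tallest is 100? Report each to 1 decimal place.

Expanding (0.572 + 0.428)^3:
P(M) = 0.572^3 = 0.187149
P(M+2) = 3 × 0.572^2 × 0.428^1 = 0.420104
P(M+4) = 3 × 0.572^1 × 0.428^2 = 0.314344
P(M+6) = 0.428^3 = 0.078403
The M+2 peak is largest (0.420104); scaling to 100 gives 44.5 : 100.0 : 74.8 : 18.7.

44.5 : 100.0 : 74.8 : 18.7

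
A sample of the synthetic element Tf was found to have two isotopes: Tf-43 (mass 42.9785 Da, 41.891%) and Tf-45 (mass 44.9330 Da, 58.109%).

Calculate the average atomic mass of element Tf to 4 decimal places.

44.1142 Da

Weight each isotope mass by its fractional abundance: 0.41891 × 42.9785 + 0.58109 × 44.9330
= 18.00412 + 26.11012 = 44.11424 Da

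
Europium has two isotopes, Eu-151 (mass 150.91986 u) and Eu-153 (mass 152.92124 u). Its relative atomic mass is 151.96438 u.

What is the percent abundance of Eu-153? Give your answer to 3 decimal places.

52.190%

Writing the weighted mean with unknown fraction x of Eu-151:
150.91986·x + 152.92124·(1 − x) = 151.96438
(150.91986 − 152.92124)·x = 151.96438 − 152.92124
x = -0.95686 / -2.00138 = 0.47810 → 47.810% Eu-151, 52.190% Eu-153.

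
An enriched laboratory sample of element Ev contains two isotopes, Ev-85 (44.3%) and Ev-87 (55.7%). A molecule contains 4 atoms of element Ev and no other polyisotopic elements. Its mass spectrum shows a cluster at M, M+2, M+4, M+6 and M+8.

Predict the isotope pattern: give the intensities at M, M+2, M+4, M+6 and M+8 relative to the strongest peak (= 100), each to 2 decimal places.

Expanding (0.443 + 0.557)^4:
P(M) = 0.443^4 = 0.038514
P(M+2) = 4 × 0.443^3 × 0.557^1 = 0.193699
P(M+4) = 6 × 0.443^2 × 0.557^2 = 0.365316
P(M+6) = 4 × 0.443^1 × 0.557^3 = 0.306217
P(M+8) = 0.557^4 = 0.096254
The M+4 peak is largest (0.365316); scaling to 100 gives 10.54 : 53.02 : 100.00 : 83.82 : 26.35.

10.54 : 53.02 : 100.00 : 83.82 : 26.35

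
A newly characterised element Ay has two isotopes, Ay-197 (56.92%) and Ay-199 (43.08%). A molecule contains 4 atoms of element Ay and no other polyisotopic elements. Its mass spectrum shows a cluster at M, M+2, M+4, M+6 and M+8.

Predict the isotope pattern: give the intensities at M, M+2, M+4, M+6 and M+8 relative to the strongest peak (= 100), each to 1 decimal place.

Expanding (0.5692 + 0.4308)^4:
P(M) = 0.5692^4 = 0.104969
P(M+2) = 4 × 0.5692^3 × 0.4308^1 = 0.317783
P(M+4) = 6 × 0.5692^2 × 0.4308^2 = 0.360772
P(M+6) = 4 × 0.5692^1 × 0.4308^3 = 0.182034
P(M+8) = 0.4308^4 = 0.034443
The M+4 peak is largest (0.360772); scaling to 100 gives 29.1 : 88.1 : 100.0 : 50.5 : 9.5.

29.1 : 88.1 : 100.0 : 50.5 : 9.5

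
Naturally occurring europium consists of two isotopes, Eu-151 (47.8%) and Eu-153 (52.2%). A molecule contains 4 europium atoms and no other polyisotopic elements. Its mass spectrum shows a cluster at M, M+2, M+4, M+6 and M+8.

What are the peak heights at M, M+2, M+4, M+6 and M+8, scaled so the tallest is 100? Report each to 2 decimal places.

13.98 : 61.05 : 100.00 : 72.80 : 19.88

The 4 Eu atoms are independent, so intensities follow the terms of (0.478 + 0.522)^4.
P(M) = 0.478^4 = 0.052205
P(M+2) = 4 × 0.478^3 × 0.522^1 = 0.228042
P(M+4) = 6 × 0.478^2 × 0.522^2 = 0.373549
P(M+6) = 4 × 0.478^1 × 0.522^3 = 0.271956
P(M+8) = 0.522^4 = 0.074248
The M+4 peak is largest (0.373549); scaling to 100 gives 13.98 : 61.05 : 100.00 : 72.80 : 19.88.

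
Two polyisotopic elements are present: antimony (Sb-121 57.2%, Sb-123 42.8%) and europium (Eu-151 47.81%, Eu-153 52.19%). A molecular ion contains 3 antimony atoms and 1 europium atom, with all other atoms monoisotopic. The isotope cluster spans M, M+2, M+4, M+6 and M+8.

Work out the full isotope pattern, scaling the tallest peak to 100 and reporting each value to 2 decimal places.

24.21 : 80.78 : 100.00 : 54.54 : 11.07

Antimony pattern (n=3): 0.18714925 : 0.42010426 : 0.31434374 : 0.07840275
Europium pattern (n=1): 0.4781 : 0.5219
Convolve the two distributions (both contribute in 2-u steps):
  M: 0.18714925×0.4781 = 0.089476
  M+2: 0.18714925×0.5219 + 0.42010426×0.4781 = 0.298525
  M+4: 0.42010426×0.5219 + 0.31434374×0.4781 = 0.369540
  M+6: 0.31434374×0.5219 + 0.07840275×0.4781 = 0.201540
  M+8: 0.07840275×0.5219 = 0.040918
Scale to base peak (0.369540) = 100: 24.21 : 80.78 : 100.00 : 54.54 : 11.07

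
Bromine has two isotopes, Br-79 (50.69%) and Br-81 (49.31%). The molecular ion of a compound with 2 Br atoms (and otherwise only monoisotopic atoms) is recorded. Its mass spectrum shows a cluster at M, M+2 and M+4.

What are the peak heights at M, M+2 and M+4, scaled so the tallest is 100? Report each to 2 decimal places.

The 2 Br atoms are independent, so intensities follow the terms of (0.5069 + 0.4931)^2.
P(M) = 0.5069^2 = 0.256948
P(M+2) = 2 × 0.5069^1 × 0.4931^1 = 0.499905
P(M+4) = 0.4931^2 = 0.243148
The M+2 peak is largest (0.499905); scaling to 100 gives 51.40 : 100.00 : 48.64.

51.40 : 100.00 : 48.64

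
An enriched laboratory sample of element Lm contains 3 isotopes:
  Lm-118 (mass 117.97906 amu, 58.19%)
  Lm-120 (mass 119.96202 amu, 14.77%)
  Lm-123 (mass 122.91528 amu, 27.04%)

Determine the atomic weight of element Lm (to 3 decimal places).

119.607 amu

The abundance-weighted mean is 0.5819 × 117.97906 + 0.1477 × 119.96202 + 0.2704 × 122.91528
= 68.652015 + 17.718390 + 33.236292 = 119.606697 amu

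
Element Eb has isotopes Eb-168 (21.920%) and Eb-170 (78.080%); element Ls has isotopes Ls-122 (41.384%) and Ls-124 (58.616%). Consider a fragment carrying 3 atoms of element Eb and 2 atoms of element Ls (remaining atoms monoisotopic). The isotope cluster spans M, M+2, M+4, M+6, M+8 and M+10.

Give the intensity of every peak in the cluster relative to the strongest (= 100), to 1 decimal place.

0.5 : 6.6 : 34.4 : 85.4 : 100.0 : 44.4

Element Eb pattern (n=3): 0.01053226 : 0.11254913 : 0.40090495 : 0.47601366
Element Ls pattern (n=2): 0.17126355 : 0.48515291 : 0.34358355
Convolve the two distributions (both contribute in 2-u steps):
  M: 0.01053226×0.17126355 = 0.001804
  M+2: 0.01053226×0.48515291 + 0.11254913×0.17126355 = 0.024385
  M+4: 0.01053226×0.34358355 + 0.11254913×0.48515291 + 0.40090495×0.17126355 = 0.126883
  M+6: 0.11254913×0.34358355 + 0.40090495×0.48515291 + 0.47601366×0.17126355 = 0.314694
  M+8: 0.40090495×0.34358355 + 0.47601366×0.48515291 = 0.368684
  M+10: 0.47601366×0.34358355 = 0.163550
Scale to base peak (0.368684) = 100: 0.5 : 6.6 : 34.4 : 85.4 : 100.0 : 44.4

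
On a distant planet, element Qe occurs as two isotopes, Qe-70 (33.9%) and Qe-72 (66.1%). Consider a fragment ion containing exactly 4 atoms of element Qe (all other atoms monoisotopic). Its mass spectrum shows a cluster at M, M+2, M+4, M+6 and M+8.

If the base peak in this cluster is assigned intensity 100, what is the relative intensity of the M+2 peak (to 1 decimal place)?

Binomial terms of (0.339 + 0.661)^4: M 0.0132, M+2 0.1030, M+4 0.3013, M+6 0.3916, M+8 0.1909 → M+6 is the base peak.
P(M+6) = C(4,3) × 0.339^1 × 0.661^3 = 4 × 0.3390 × 0.28880478 = 0.391619 (base)
P(M+2) = C(4,1) × 0.339^3 × 0.661^1 = 4 × 0.03895822 × 0.6610 = 0.103006
Relative intensity = 0.103006 / 0.391619 × 100 = 26.3

26.3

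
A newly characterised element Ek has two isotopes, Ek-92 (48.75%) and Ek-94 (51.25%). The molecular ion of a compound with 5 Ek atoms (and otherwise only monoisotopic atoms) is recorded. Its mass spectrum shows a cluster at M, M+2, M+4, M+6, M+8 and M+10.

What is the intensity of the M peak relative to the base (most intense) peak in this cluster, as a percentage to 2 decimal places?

8.61%

Term probabilities: M 0.0275, M+2 0.1447, M+4 0.3043, M+6 0.3199, M+8 0.1682, M+10 0.0354. Base peak = M+6.
P(M+6) = C(5,3) × 0.4875^2 × 0.5125^3 = 10 × 0.23765625 × 0.13461133 = 0.319912 (base)
P(M) = C(5,0) × 0.4875^5 × 0.5125^0 = 1 × 0.02753424 × 1.0000 = 0.027534
Relative intensity = 0.027534 / 0.319912 × 100 = 8.61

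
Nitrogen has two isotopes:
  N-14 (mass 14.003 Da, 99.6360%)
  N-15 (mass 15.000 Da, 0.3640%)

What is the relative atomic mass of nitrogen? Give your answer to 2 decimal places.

14.01 Da

Ar = Σ fᵢ·mᵢ = 0.996360 × 14.003 + 0.003640 × 15.000
= 13.9520 + 0.0546 = 14.0066 Da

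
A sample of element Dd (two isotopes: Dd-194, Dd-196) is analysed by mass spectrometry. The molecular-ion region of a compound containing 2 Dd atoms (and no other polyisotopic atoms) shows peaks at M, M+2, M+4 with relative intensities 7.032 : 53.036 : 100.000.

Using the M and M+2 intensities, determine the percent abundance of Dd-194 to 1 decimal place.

21.0%

Let p = fractional abundance of Dd-194. I(M+2)/I(M) = [C(2,1)·p^1·(1−p)] / p^2 = 2·(1−p)/p = 53.036/7.032 = 7.5421
(1−p)/p = 7.5421/2 = 3.7710  ⇒  p = 1/(1 + 3.7710) = 0.2096
Dd-194: 21.0%, Dd-196: 79.0%.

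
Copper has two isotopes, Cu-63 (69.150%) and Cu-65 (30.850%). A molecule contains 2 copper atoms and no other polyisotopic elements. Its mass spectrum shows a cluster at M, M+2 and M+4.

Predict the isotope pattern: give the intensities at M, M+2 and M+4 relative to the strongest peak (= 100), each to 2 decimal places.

100.00 : 89.23 : 19.90

Expanding (0.69150 + 0.30850)^2:
P(M) = 0.69150^2 = 0.478172
P(M+2) = 2 × 0.69150^1 × 0.30850^1 = 0.426656
P(M+4) = 0.30850^2 = 0.095172
The M peak is largest (0.478172); scaling to 100 gives 100.00 : 89.23 : 19.90.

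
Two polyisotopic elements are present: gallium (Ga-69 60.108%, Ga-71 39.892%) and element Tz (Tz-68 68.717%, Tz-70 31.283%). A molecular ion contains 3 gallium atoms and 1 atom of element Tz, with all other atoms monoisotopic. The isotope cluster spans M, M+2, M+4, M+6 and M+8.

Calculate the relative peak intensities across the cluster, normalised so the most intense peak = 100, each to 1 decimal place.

40.9 : 100.0 : 91.1 : 36.5 : 5.4

Gallium pattern (n=3): 0.2171685 : 0.432386 : 0.2869625 : 0.063483
Element Tz pattern (n=1): 0.68717 : 0.31283
Convolve the two distributions (both contribute in 2-u steps):
  M: 0.2171685×0.68717 = 0.149232
  M+2: 0.2171685×0.31283 + 0.432386×0.68717 = 0.365060
  M+4: 0.432386×0.31283 + 0.2869625×0.68717 = 0.332455
  M+6: 0.2869625×0.31283 + 0.063483×0.68717 = 0.133394
  M+8: 0.063483×0.31283 = 0.019859
Scale to base peak (0.365060) = 100: 40.9 : 100.0 : 91.1 : 36.5 : 5.4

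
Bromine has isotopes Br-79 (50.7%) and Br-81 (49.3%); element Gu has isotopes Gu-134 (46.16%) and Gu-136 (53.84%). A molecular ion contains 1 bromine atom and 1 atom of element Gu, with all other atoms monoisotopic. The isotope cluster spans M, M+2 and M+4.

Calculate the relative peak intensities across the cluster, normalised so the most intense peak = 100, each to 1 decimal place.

46.8 : 100.0 : 53.0

Bromine pattern (n=1): 0.5070 : 0.4930
Element Gu pattern (n=1): 0.4616 : 0.5384
Convolve the two distributions (both contribute in 2-u steps):
  M: 0.5070×0.4616 = 0.234031
  M+2: 0.5070×0.5384 + 0.4930×0.4616 = 0.500538
  M+4: 0.4930×0.5384 = 0.265431
Scale to base peak (0.500538) = 100: 46.8 : 100.0 : 53.0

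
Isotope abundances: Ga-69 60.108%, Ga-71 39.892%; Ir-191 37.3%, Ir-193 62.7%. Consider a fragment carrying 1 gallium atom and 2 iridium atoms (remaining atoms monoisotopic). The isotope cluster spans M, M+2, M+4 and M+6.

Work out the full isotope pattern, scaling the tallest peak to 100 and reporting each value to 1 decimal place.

Gallium pattern (n=1): 0.60108 : 0.39892
Iridium pattern (n=2): 0.139129 : 0.467742 : 0.393129
Convolve the two distributions (both contribute in 2-u steps):
  M: 0.60108×0.139129 = 0.083628
  M+2: 0.60108×0.467742 + 0.39892×0.139129 = 0.336652
  M+4: 0.60108×0.393129 + 0.39892×0.467742 = 0.422894
  M+6: 0.39892×0.393129 = 0.156827
Scale to base peak (0.422894) = 100: 19.8 : 79.6 : 100.0 : 37.1

19.8 : 79.6 : 100.0 : 37.1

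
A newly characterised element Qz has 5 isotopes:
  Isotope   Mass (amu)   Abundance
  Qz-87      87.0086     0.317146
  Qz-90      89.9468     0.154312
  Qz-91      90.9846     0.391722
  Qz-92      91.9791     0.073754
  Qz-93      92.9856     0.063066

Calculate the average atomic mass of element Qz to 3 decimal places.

89.763 amu

Ar = Σ fᵢ·mᵢ = 0.317146 × 87.0086 + 0.154312 × 89.9468 + 0.391722 × 90.9846 + 0.073754 × 91.9791 + 0.063066 × 92.9856
= 27.59443 + 13.87987 + 35.64067 + 6.78383 + 5.86423 = 89.76303 amu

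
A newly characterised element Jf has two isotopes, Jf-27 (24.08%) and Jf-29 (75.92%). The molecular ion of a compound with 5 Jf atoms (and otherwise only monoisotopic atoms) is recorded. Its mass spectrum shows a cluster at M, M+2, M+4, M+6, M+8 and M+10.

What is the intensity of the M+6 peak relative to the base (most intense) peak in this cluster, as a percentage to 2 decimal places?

Binomial terms of (0.2408 + 0.7592)^5: M 0.0008, M+2 0.0128, M+4 0.0805, M+6 0.2537, M+8 0.4000, M+10 0.2522 → M+8 is the base peak.
P(M+8) = C(5,4) × 0.2408^1 × 0.7592^4 = 5 × 0.2408 × 0.33221925 = 0.399992 (base)
P(M+6) = C(5,3) × 0.2408^2 × 0.7592^3 = 10 × 0.05798464 × 0.43759122 = 0.253736
Relative intensity = 0.253736 / 0.399992 × 100 = 63.44

63.44%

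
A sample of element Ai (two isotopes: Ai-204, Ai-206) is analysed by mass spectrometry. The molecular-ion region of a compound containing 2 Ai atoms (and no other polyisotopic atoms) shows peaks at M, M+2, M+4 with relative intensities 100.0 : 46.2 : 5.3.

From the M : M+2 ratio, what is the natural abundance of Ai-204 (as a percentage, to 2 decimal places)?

Write p for the Ai-204 fraction. I(M+2)/I(M) = [C(2,1)·p^1·(1−p)] / p^2 = 2·(1−p)/p = 46.2/100.0 = 0.4620
(1−p)/p = 0.4620/2 = 0.2310  ⇒  p = 1/(1 + 0.2310) = 0.8123
Ai-204: 81.23%, Ai-206: 18.77%.

81.23%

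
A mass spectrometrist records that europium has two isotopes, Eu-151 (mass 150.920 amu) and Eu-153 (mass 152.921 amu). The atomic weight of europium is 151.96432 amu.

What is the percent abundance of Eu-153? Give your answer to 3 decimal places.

Writing the weighted mean with unknown fraction x of Eu-151:
150.920·x + 152.921·(1 − x) = 151.96432
(150.920 − 152.921)·x = 151.96432 − 152.921
x = -0.95668 / -2.001 = 0.47810 → 47.810% Eu-151, 52.190% Eu-153.

52.190%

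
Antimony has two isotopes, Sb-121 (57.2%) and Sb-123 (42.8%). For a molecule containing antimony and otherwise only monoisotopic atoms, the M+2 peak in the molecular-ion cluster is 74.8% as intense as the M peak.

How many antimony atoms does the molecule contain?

1

The M+2/M ratio from n Sb atoms is n · q/p = n · 0.428/0.572.
n = 0.748 × 0.572/0.428 = 1.00 ≈ 1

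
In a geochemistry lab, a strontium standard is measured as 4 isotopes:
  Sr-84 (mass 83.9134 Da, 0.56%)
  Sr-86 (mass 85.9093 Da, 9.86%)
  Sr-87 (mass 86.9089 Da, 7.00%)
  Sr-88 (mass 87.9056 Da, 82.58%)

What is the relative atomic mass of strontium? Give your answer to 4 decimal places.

87.6166 Da

Weight each isotope mass by its fractional abundance: 0.0056 × 83.9134 + 0.0986 × 85.9093 + 0.0700 × 86.9089 + 0.8258 × 87.9056
= 0.46992 + 8.47066 + 6.08362 + 72.59244 = 87.61664 Da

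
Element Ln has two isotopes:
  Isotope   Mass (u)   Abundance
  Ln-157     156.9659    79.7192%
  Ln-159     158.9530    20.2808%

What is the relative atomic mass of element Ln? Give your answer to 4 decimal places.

Weight each isotope mass by its fractional abundance: 0.797192 × 156.9659 + 0.202808 × 158.9530
= 125.13196 + 32.23694 = 157.36890 u

157.3689 u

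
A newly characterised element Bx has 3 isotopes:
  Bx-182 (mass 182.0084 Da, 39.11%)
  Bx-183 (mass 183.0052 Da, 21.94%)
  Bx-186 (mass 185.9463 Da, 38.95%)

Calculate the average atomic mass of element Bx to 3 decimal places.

183.761 Da

Ar = Σ fᵢ·mᵢ = 0.3911 × 182.0084 + 0.2194 × 183.0052 + 0.3895 × 185.9463
= 71.18349 + 40.15134 + 72.42608 = 183.76091 Da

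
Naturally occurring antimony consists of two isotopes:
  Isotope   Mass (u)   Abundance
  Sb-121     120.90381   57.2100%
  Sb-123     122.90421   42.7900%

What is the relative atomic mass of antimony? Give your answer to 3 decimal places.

121.760 u

Weight each isotope mass by its fractional abundance: 0.572100 × 120.90381 + 0.427900 × 122.90421
= 69.169070 + 52.590711 = 121.759781 u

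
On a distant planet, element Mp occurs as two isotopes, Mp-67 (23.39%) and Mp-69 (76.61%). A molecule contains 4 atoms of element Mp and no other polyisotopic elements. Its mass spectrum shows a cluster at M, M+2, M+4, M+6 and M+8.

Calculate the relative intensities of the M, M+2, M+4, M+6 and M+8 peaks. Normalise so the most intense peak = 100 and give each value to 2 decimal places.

0.71 : 9.32 : 45.80 : 100.00 : 81.88

The 4 Mp atoms are independent, so intensities follow the terms of (0.2339 + 0.7661)^4.
P(M) = 0.2339^4 = 0.002993
P(M+2) = 4 × 0.2339^3 × 0.7661^1 = 0.039214
P(M+4) = 6 × 0.2339^2 × 0.7661^2 = 0.192656
P(M+6) = 4 × 0.2339^1 × 0.7661^3 = 0.420675
P(M+8) = 0.7661^4 = 0.344462
The M+6 peak is largest (0.420675); scaling to 100 gives 0.71 : 9.32 : 45.80 : 100.00 : 81.88.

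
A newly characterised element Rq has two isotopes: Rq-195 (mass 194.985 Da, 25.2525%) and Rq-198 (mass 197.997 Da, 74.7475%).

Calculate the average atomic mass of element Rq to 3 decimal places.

197.236 Da

Weight each isotope mass by its fractional abundance: 0.252525 × 194.985 + 0.747475 × 197.997
= 49.2386 + 147.9978 = 197.2364 Da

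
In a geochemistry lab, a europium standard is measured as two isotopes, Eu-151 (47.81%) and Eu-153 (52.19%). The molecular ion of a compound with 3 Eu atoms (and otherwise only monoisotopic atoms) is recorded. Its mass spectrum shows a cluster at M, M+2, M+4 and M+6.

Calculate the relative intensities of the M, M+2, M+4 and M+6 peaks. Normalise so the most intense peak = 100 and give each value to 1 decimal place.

28.0 : 91.6 : 100.0 : 36.4

Expanding (0.4781 + 0.5219)^3:
P(M) = 0.4781^3 = 0.109284
P(M+2) = 3 × 0.4781^2 × 0.5219^1 = 0.357887
P(M+4) = 3 × 0.4781^1 × 0.5219^2 = 0.390674
P(M+6) = 0.5219^3 = 0.142155
The M+4 peak is largest (0.390674); scaling to 100 gives 28.0 : 91.6 : 100.0 : 36.4.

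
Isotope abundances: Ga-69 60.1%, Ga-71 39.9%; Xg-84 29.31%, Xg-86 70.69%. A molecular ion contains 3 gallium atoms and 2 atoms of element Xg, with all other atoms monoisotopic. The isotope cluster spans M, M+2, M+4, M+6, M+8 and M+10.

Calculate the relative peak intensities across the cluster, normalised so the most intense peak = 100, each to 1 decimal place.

5.5 : 37.3 : 91.7 : 100.0 : 49.9 : 9.3

Gallium pattern (n=3): 0.2170818 : 0.4323576 : 0.2870394 : 0.0635212
Element Xg pattern (n=2): 0.08590761 : 0.41438478 : 0.49970761
Convolve the two distributions (both contribute in 2-u steps):
  M: 0.2170818×0.08590761 = 0.018649
  M+2: 0.2170818×0.41438478 + 0.4323576×0.08590761 = 0.127098
  M+4: 0.2170818×0.49970761 + 0.4323576×0.41438478 + 0.2870394×0.08590761 = 0.312299
  M+6: 0.4323576×0.49970761 + 0.2870394×0.41438478 + 0.0635212×0.08590761 = 0.340454
  M+8: 0.2870394×0.49970761 + 0.0635212×0.41438478 = 0.169758
  M+10: 0.0635212×0.49970761 = 0.031742
Scale to base peak (0.340454) = 100: 5.5 : 37.3 : 91.7 : 100.0 : 49.9 : 9.3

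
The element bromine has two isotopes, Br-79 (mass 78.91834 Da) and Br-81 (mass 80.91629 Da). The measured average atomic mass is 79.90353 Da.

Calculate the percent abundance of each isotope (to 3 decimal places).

Let x be the fractional abundance of Br-79; then Br-81 has abundance 1 − x.
78.91834·x + 80.91629·(1 − x) = 79.90353
(78.91834 − 80.91629)·x = 79.90353 − 80.91629
x = -1.01276 / -1.99795 = 0.50690 → 50.690% Br-79, 49.310% Br-81.

Br-79: 50.690%, Br-81: 49.310%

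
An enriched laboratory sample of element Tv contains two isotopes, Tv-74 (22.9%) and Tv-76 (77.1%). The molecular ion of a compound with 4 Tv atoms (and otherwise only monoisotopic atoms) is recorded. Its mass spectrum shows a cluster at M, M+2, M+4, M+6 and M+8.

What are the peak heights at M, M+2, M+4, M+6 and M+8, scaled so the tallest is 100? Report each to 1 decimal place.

0.7 : 8.8 : 44.6 : 100.0 : 84.2

Expanding (0.229 + 0.771)^4:
P(M) = 0.229^4 = 0.002750
P(M+2) = 4 × 0.229^3 × 0.771^1 = 0.037036
P(M+4) = 6 × 0.229^2 × 0.771^2 = 0.187038
P(M+6) = 4 × 0.229^1 × 0.771^3 = 0.419816
P(M+8) = 0.771^4 = 0.353360
The M+6 peak is largest (0.419816); scaling to 100 gives 0.7 : 8.8 : 44.6 : 100.0 : 84.2.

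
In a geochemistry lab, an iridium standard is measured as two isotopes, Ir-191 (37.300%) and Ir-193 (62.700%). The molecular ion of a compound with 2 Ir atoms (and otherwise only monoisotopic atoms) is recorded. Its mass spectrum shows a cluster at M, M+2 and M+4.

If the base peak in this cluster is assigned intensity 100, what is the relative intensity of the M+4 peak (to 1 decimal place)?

84.0

(0.37300 + 0.62700)^2 gives M 0.1391, M+2 0.4677, M+4 0.3931; the largest is M+2.
P(M+2) = C(2,1) × 0.37300^1 × 0.62700^1 = 2 × 0.3730 × 0.6270 = 0.467742 (base)
P(M+4) = C(2,2) × 0.37300^0 × 0.62700^2 = 1 × 1.0000 × 0.393129 = 0.393129
Relative intensity = 0.393129 / 0.467742 × 100 = 84.0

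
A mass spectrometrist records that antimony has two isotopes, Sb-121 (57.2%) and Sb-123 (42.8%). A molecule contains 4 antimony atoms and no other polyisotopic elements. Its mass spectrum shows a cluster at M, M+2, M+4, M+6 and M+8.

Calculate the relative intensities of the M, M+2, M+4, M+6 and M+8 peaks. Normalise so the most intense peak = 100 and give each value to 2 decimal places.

The 4 Sb atoms are independent, so intensities follow the terms of (0.572 + 0.428)^4.
P(M) = 0.572^4 = 0.107049
P(M+2) = 4 × 0.572^3 × 0.428^1 = 0.320400
P(M+4) = 6 × 0.572^2 × 0.428^2 = 0.359609
P(M+6) = 4 × 0.572^1 × 0.428^3 = 0.179385
P(M+8) = 0.428^4 = 0.033556
The M+4 peak is largest (0.359609); scaling to 100 gives 29.77 : 89.10 : 100.00 : 49.88 : 9.33.

29.77 : 89.10 : 100.00 : 49.88 : 9.33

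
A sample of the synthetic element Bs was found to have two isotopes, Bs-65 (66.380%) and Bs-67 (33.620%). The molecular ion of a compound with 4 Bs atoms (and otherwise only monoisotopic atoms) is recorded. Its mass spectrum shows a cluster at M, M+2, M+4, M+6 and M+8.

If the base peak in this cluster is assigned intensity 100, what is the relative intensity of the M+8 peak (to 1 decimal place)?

3.2

Binomial terms of (0.66380 + 0.33620)^4: M 0.1942, M+2 0.3933, M+4 0.2988, M+6 0.1009, M+8 0.0128 → M+2 is the base peak.
P(M+2) = C(4,1) × 0.66380^3 × 0.33620^1 = 4 × 0.29249049 × 0.3362 = 0.393341 (base)
P(M+8) = C(4,4) × 0.66380^0 × 0.33620^4 = 1 × 1.0000 × 0.01277588 = 0.012776
Relative intensity = 0.012776 / 0.393341 × 100 = 3.2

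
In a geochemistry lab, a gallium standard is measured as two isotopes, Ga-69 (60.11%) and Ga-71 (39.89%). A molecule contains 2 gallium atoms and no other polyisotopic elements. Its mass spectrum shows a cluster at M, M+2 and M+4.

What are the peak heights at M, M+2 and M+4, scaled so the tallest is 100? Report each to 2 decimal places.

75.34 : 100.00 : 33.18

The 2 Ga atoms are independent, so intensities follow the terms of (0.6011 + 0.3989)^2.
P(M) = 0.6011^2 = 0.361321
P(M+2) = 2 × 0.6011^1 × 0.3989^1 = 0.479558
P(M+4) = 0.3989^2 = 0.159121
The M+2 peak is largest (0.479558); scaling to 100 gives 75.34 : 100.00 : 33.18.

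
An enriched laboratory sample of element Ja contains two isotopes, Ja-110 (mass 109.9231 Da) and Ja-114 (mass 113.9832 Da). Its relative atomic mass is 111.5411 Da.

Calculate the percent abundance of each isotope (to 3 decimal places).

Ja-110: 60.149%, Ja-114: 39.851%

Writing the weighted mean with unknown fraction x of Ja-110:
109.9231·x + 113.9832·(1 − x) = 111.5411
(109.9231 − 113.9832)·x = 111.5411 − 113.9832
x = -2.4421 / -4.0601 = 0.60149 → 60.149% Ja-110, 39.851% Ja-114.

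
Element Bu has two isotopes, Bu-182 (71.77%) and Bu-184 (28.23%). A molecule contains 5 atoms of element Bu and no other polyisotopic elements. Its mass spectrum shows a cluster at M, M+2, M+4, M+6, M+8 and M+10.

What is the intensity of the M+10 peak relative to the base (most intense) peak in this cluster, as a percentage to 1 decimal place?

0.5%

(0.7177 + 0.2823)^5 gives M 0.1904, M+2 0.3745, M+4 0.2946, M+6 0.1159, M+8 0.0228, M+10 0.0018; the largest is M+2.
P(M+2) = C(5,1) × 0.7177^4 × 0.2823^1 = 5 × 0.2653211 × 0.2823 = 0.374501 (base)
P(M+10) = C(5,5) × 0.7177^0 × 0.2823^5 = 1 × 1.0000 × 0.00179289 = 0.001793
Relative intensity = 0.001793 / 0.374501 × 100 = 0.5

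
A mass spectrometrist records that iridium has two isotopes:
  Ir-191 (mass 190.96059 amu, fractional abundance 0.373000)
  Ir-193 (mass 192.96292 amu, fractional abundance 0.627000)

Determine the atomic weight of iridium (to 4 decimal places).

192.2161 amu

Weight each isotope mass by its fractional abundance: 0.373000 × 190.96059 + 0.627000 × 192.96292
= 71.228300 + 120.987751 = 192.216051 amu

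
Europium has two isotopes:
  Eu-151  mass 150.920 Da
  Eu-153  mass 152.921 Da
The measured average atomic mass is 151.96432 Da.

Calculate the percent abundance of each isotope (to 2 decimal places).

Eu-151: 47.81%, Eu-153: 52.19%

Let x be the fractional abundance of Eu-151; then Eu-153 has abundance 1 − x.
150.920·x + 152.921·(1 − x) = 151.96432
(150.920 − 152.921)·x = 151.96432 − 152.921
x = -0.95668 / -2.001 = 0.47810 → 47.81% Eu-151, 52.19% Eu-153.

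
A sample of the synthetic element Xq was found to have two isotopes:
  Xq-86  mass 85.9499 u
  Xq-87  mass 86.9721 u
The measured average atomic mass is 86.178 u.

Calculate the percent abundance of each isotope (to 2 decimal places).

Xq-86: 77.69%, Xq-87: 22.31%

Let x be the fractional abundance of Xq-86; then Xq-87 has abundance 1 − x.
85.9499·x + 86.9721·(1 − x) = 86.178
(85.9499 − 86.9721)·x = 86.178 − 86.9721
x = -0.7941 / -1.0222 = 0.77685 → 77.69% Xq-86, 22.31% Xq-87.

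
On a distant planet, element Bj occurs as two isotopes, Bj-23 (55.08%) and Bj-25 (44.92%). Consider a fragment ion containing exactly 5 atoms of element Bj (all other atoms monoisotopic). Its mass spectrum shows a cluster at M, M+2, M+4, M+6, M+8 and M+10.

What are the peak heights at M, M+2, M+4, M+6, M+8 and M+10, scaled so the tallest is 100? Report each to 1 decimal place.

Expanding (0.5508 + 0.4492)^5:
P(M) = 0.5508^5 = 0.050696
P(M+2) = 5 × 0.5508^4 × 0.4492^1 = 0.206721
P(M+4) = 10 × 0.5508^3 × 0.4492^2 = 0.337180
P(M+6) = 10 × 0.5508^2 × 0.4492^3 = 0.274984
P(M+8) = 5 × 0.5508^1 × 0.4492^4 = 0.112130
P(M+10) = 0.4492^5 = 0.018289
The M+4 peak is largest (0.337180); scaling to 100 gives 15.0 : 61.3 : 100.0 : 81.6 : 33.3 : 5.4.

15.0 : 61.3 : 100.0 : 81.6 : 33.3 : 5.4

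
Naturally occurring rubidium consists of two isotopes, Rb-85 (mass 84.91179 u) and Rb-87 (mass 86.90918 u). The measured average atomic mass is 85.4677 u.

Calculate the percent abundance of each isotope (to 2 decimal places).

Writing the weighted mean with unknown fraction x of Rb-85:
84.91179·x + 86.90918·(1 − x) = 85.4677
(84.91179 − 86.90918)·x = 85.4677 − 86.90918
x = -1.44148 / -1.99739 = 0.72168 → 72.17% Rb-85, 27.83% Rb-87.

Rb-85: 72.17%, Rb-87: 27.83%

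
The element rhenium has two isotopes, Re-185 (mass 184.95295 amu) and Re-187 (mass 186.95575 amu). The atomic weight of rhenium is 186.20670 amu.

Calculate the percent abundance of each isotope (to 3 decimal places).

Re-185: 37.400%, Re-187: 62.600%

With x = fraction of Re-185 (so Re-187 is 1 − x):
184.95295·x + 186.95575·(1 − x) = 186.20670
(184.95295 − 186.95575)·x = 186.20670 − 186.95575
x = -0.74905 / -2.00280 = 0.37400 → 37.400% Re-185, 62.600% Re-187.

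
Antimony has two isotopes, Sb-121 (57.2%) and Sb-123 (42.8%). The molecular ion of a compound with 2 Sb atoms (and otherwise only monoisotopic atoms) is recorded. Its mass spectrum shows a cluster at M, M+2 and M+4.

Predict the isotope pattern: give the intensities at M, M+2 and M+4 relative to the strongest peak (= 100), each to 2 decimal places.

66.82 : 100.00 : 37.41

Each Sb atom is independently Sb-121 (p = 0.572) or Sb-123 (q = 0.428); the cluster is the binomial expansion (p + q)^2.
P(M) = 0.572^2 = 0.327184
P(M+2) = 2 × 0.572^1 × 0.428^1 = 0.489632
P(M+4) = 0.428^2 = 0.183184
The M+2 peak is largest (0.489632); scaling to 100 gives 66.82 : 100.00 : 37.41.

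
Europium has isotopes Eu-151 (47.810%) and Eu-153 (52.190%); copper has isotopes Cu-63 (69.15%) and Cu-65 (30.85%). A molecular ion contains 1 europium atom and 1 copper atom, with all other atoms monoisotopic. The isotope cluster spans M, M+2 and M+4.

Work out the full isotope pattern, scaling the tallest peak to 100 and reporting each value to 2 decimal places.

Europium pattern (n=1): 0.4781 : 0.5219
Copper pattern (n=1): 0.6915 : 0.3085
Convolve the two distributions (both contribute in 2-u steps):
  M: 0.4781×0.6915 = 0.330606
  M+2: 0.4781×0.3085 + 0.5219×0.6915 = 0.508388
  M+4: 0.5219×0.3085 = 0.161006
Scale to base peak (0.508388) = 100: 65.03 : 100.00 : 31.67

65.03 : 100.00 : 31.67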